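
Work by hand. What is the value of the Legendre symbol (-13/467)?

First reduce: -13 ≡ 454 (mod 467).
Pull out 2: since 467 ≡ 3 (mod 8), (2/467) = -1.
Reciprocity: 227 ≡ 3 and 467 ≡ 3 (mod 4), so (227/467) = −(467/227).
Reduce top mod 227: now compute (13/227).
Reciprocity: 13 ≡ 1 and 227 ≡ 3 (mod 4), so (13/227) = +(227/13).
Reduce top mod 13: now compute (6/13).
Pull out 2: since 13 ≡ 5 (mod 8), (2/13) = -1.
Reciprocity: 3 ≡ 3 and 13 ≡ 1 (mod 4), so (3/13) = +(13/3).
Reduce top mod 3: now compute (1/3).
Reached (1/3) = 1. Collecting the sign flips along the way, the symbol is -1.

-1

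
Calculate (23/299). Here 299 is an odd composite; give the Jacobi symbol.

0

Reciprocity: 23 ≡ 3 and 299 ≡ 3 (mod 4), so (23/299) = −(299/23).
Reduce top mod 23: now compute (0/23).
Top reduces to 0: gcd > 1, so the symbol is 0.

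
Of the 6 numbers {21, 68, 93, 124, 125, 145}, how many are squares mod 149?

(21/149) = -1 → non-residue.
(68/149) = +1 → QR.
(93/149) = -1 → non-residue.
(124/149) = +1 → QR.
(125/149) = +1 → QR.
(145/149) = +1 → QR.
Total quadratic residues among the 6: 4.

4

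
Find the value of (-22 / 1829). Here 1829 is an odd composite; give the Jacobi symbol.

First reduce: -22 ≡ 1807 (mod 1829).
Reciprocity: 1807 ≡ 3 and 1829 ≡ 1 (mod 4), so (1807/1829) = +(1829/1807).
Reduce top mod 1807: now compute (22/1807).
Pull out 2: since 1807 ≡ 7 (mod 8), (2/1807) = +1.
Reciprocity: 11 ≡ 3 and 1807 ≡ 3 (mod 4), so (11/1807) = −(1807/11).
Reduce top mod 11: now compute (3/11).
Reciprocity: 3 ≡ 3 and 11 ≡ 3 (mod 4), so (3/11) = −(11/3).
Reduce top mod 3: now compute (2/3).
Pull out 2: since 3 ≡ 3 (mod 8), (2/3) = -1.
Reached (1/3) = 1. Collecting the sign flips along the way, the symbol is -1.

-1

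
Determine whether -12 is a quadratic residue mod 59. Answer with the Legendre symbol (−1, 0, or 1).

First reduce: -12 ≡ 47 (mod 59).
Reciprocity: 47 ≡ 3 and 59 ≡ 3 (mod 4), so (47/59) = −(59/47).
Reduce top mod 47: now compute (12/47).
Pull out 2^2: since 47 ≡ 7 (mod 8), (2/47) = +1, so (2/47)^2 = +1.
Reciprocity: 3 ≡ 3 and 47 ≡ 3 (mod 4), so (3/47) = −(47/3).
Reduce top mod 3: now compute (2/3).
Pull out 2: since 3 ≡ 3 (mod 8), (2/3) = -1.
Reached (1/3) = 1. Collecting the sign flips along the way, the symbol is -1.

-1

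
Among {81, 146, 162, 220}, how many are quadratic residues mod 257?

3

(81/257) = +1 → QR.
(146/257) = +1 → QR.
(162/257) = +1 → QR.
(220/257) = -1 → non-residue.
Total quadratic residues among the 4: 3.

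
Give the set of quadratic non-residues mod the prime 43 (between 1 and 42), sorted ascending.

2 3 5 7 8 12 18 19 20 22 26 27 28 29 30 32 33 34 37 39 42

Square k = 1,…,21 (k and 43−k give the same square):
1²=1, 2²=4, 3²=9, 4²=16, 5²=25, 6²=36, 7²≡6, 8²≡21, 9²≡38, 10²≡14, 11²≡35, 12²≡15, 13²≡40, 14²≡24, 15²≡10, 16²≡41, 17²≡31, 18²≡23, 19²≡17, 20²≡13, 21²≡11 (mod 43).
The residues are {1, 4, 6, 9, 10, 11, 13, 14, 15, 16, 17, 21, 23, 24, 25, 31, 35, 36, 38, 40, 41}; the non-residues are the remaining 21 nonzero classes.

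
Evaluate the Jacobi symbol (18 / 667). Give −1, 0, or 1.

-1

Pull out 2: since 667 ≡ 3 (mod 8), (2/667) = -1.
Reciprocity: 9 ≡ 1 and 667 ≡ 3 (mod 4), so (9/667) = +(667/9).
Reduce top mod 9: now compute (1/9).
Reached (1/9) = 1. Collecting the sign flips along the way, the symbol is -1.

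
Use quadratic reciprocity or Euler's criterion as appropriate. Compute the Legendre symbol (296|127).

First reduce: 296 ≡ 42 (mod 127).
Pull out 2: since 127 ≡ 7 (mod 8), (2/127) = +1.
Reciprocity: 21 ≡ 1 and 127 ≡ 3 (mod 4), so (21/127) = +(127/21).
Reduce top mod 21: now compute (1/21).
Reached (1/21) = 1. Collecting the sign flips along the way, the symbol is +1.

1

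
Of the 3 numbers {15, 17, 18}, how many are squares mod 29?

0

(15/29) = -1 → non-residue.
(17/29) = -1 → non-residue.
(18/29) = -1 → non-residue.
Total quadratic residues among the 3: 0.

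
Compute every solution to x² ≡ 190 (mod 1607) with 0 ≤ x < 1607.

Since 1607 ≡ 3 (mod 4), a square root of 190 is 190^((1607+1)/4) = 190^402 mod 1607.
Repeated squaring: 190^2≡746, 190^4≡494, 190^8≡1379, 190^16≡560, 190^32≡235, 190^64≡587, 190^128≡671, 190^256≡281 (mod 1607).
190^402 = 190^(256+128+16+2) ≡ 220 (mod 1607).
Check: 220² = 48400 ≡ 190 (mod 1607). The two roots are 220 and 1387.

220, 1387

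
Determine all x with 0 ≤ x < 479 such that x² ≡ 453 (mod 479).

211, 268

Since 479 ≡ 3 (mod 4), a square root of 453 is 453^((479+1)/4) = 453^120 mod 479.
Repeated squaring: 453^2≡197, 453^4≡10, 453^8≡100, 453^16≡420, 453^32≡128, 453^64≡98 (mod 479).
453^120 = 453^(64+32+16+8) ≡ 211 (mod 479).
Check: 211² = 44521 ≡ 453 (mod 479). The two roots are 211 and 268.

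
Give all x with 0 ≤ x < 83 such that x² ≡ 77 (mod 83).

Since 83 ≡ 3 (mod 4), a square root of 77 is 77^((83+1)/4) = 77^21 mod 83.
Repeated squaring: 77^2≡36, 77^4≡51, 77^8≡28, 77^16≡37 (mod 83).
77^21 = 77^(16+4+1) ≡ 49 (mod 83).
Check: 49² = 2401 ≡ 77 (mod 83). The two roots are 34 and 49.

34, 49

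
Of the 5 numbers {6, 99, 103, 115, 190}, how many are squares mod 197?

2

(6/197) = +1 → QR.
(99/197) = -1 → non-residue.
(103/197) = -1 → non-residue.
(115/197) = -1 → non-residue.
(190/197) = +1 → QR.
Total quadratic residues among the 5: 2.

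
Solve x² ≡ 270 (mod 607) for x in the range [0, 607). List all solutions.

Since 607 ≡ 3 (mod 4), a square root of 270 is 270^((607+1)/4) = 270^152 mod 607.
Repeated squaring: 270^2≡60, 270^4≡565, 270^8≡550, 270^16≡214, 270^32≡271, 270^64≡601, 270^128≡36 (mod 607).
270^152 = 270^(128+16+8) ≡ 340 (mod 607).
Check: 340² = 115600 ≡ 270 (mod 607). The two roots are 267 and 340.

267, 340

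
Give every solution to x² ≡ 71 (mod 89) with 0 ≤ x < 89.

89 ≡ 1 (mod 4), so we find a root by search.
Trying successive values, 31² = 961 ≡ 71 (mod 89). The other root is 89 − 31 = 58.

31, 58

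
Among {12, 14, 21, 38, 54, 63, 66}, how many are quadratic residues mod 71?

3

(12/71) = +1 → QR.
(14/71) = -1 → non-residue.
(21/71) = -1 → non-residue.
(38/71) = +1 → QR.
(54/71) = +1 → QR.
(63/71) = -1 → non-residue.
(66/71) = -1 → non-residue.
Total quadratic residues among the 7: 3.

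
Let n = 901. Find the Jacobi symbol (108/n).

1

Pull out 2^2: since 901 ≡ 5 (mod 8), (2/901) = -1, so (2/901)^2 = +1.
Reciprocity: 27 ≡ 3 and 901 ≡ 1 (mod 4), so (27/901) = +(901/27).
Reduce top mod 27: now compute (10/27).
Pull out 2: since 27 ≡ 3 (mod 8), (2/27) = -1.
Reciprocity: 5 ≡ 1 and 27 ≡ 3 (mod 4), so (5/27) = +(27/5).
Reduce top mod 5: now compute (2/5).
Pull out 2: since 5 ≡ 5 (mod 8), (2/5) = -1.
Reached (1/5) = 1. Collecting the sign flips along the way, the symbol is +1.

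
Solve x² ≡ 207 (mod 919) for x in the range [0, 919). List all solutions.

Since 919 ≡ 3 (mod 4), a square root of 207 is 207^((919+1)/4) = 207^230 mod 919.
Repeated squaring: 207^2≡575, 207^4≡704, 207^8≡275, 207^16≡267, 207^32≡526, 207^64≡57, 207^128≡492 (mod 919).
207^230 = 207^(128+64+32+4+2) ≡ 611 (mod 919).
Check: 611² = 373321 ≡ 207 (mod 919). The two roots are 308 and 611.

308, 611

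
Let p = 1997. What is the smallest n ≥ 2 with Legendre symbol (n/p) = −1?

2

(2/1997) = −1, so 2 is the smallest positive non-residue mod 1997.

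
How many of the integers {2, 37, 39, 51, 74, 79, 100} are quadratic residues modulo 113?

3

(2/113) = +1 → QR.
(37/113) = -1 → non-residue.
(39/113) = -1 → non-residue.
(51/113) = +1 → QR.
(74/113) = -1 → non-residue.
(79/113) = -1 → non-residue.
(100/113) = +1 → QR.
Total quadratic residues among the 7: 3.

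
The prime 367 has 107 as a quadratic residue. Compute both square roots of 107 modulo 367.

29, 338

Since 367 ≡ 3 (mod 4), a square root of 107 is 107^((367+1)/4) = 107^92 mod 367.
Repeated squaring: 107^2≡72, 107^4≡46, 107^8≡281, 107^16≡56, 107^32≡200, 107^64≡364 (mod 367).
107^92 = 107^(64+16+8+4) ≡ 338 (mod 367).
Check: 338² = 114244 ≡ 107 (mod 367). The two roots are 29 and 338.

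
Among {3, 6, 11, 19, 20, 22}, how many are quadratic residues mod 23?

2

(3/23) = +1 → QR.
(6/23) = +1 → QR.
(11/23) = -1 → non-residue.
(19/23) = -1 → non-residue.
(20/23) = -1 → non-residue.
(22/23) = -1 → non-residue.
Total quadratic residues among the 6: 2.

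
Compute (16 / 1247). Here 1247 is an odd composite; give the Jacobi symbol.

1

Pull out 2^4: since 1247 ≡ 7 (mod 8), (2/1247) = +1, so (2/1247)^4 = +1.
Reached (1/1247) = 1. Collecting the sign flips along the way, the symbol is +1.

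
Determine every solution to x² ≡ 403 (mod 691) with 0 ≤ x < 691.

Since 691 ≡ 3 (mod 4), a square root of 403 is 403^((691+1)/4) = 403^173 mod 691.
Repeated squaring: 403^2≡24, 403^4≡576, 403^8≡96, 403^16≡233, 403^32≡391, 403^64≡170, 403^128≡569 (mod 691).
403^173 = 403^(128+32+8+4+1) ≡ 261 (mod 691).
Check: 261² = 68121 ≡ 403 (mod 691). The two roots are 261 and 430.

261, 430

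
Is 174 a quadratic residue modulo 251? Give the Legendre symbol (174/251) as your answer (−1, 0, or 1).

1

Euler's criterion: (174/251) ≡ 174^125 (mod 251).
174^2 ≡ 156 (mod 251)
174^4 ≡ 240 (mod 251)
174^8 ≡ 121 (mod 251)
174^16 ≡ 83 (mod 251)
174^32 ≡ 112 (mod 251)
174^64 ≡ 245 (mod 251)
174^125 = 174^(64+32+16+8+4+1) ≡ 1 (mod 251).
Result is 1, so (174/251) = 1.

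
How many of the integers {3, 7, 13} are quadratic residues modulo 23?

(3/23) = +1 → QR.
(7/23) = -1 → non-residue.
(13/23) = +1 → QR.
Total quadratic residues among the 3: 2.

2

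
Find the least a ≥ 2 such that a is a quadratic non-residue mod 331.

2

(2/331) = −1, so 2 is the smallest positive non-residue mod 331.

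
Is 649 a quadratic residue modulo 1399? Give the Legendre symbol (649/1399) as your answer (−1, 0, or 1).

1

Reciprocity: 649 ≡ 1 and 1399 ≡ 3 (mod 4), so (649/1399) = +(1399/649).
Reduce top mod 649: now compute (101/649).
Reciprocity: 101 ≡ 1 and 649 ≡ 1 (mod 4), so (101/649) = +(649/101).
Reduce top mod 101: now compute (43/101).
Reciprocity: 43 ≡ 3 and 101 ≡ 1 (mod 4), so (43/101) = +(101/43).
Reduce top mod 43: now compute (15/43).
Reciprocity: 15 ≡ 3 and 43 ≡ 3 (mod 4), so (15/43) = −(43/15).
Reduce top mod 15: now compute (13/15).
Reciprocity: 13 ≡ 1 and 15 ≡ 3 (mod 4), so (13/15) = +(15/13).
Reduce top mod 13: now compute (2/13).
Pull out 2: since 13 ≡ 5 (mod 8), (2/13) = -1.
Reached (1/13) = 1. Collecting the sign flips along the way, the symbol is +1.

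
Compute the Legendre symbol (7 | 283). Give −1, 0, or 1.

Euler's criterion: (7/283) ≡ 7^141 (mod 283).
7^2 ≡ 49 (mod 283)
7^4 ≡ 137 (mod 283)
7^8 ≡ 91 (mod 283)
7^16 ≡ 74 (mod 283)
7^32 ≡ 99 (mod 283)
7^64 ≡ 179 (mod 283)
7^128 ≡ 62 (mod 283)
7^141 = 7^(128+8+4+1) ≡ 1 (mod 283).
Result is 1, so (7/283) = 1.

1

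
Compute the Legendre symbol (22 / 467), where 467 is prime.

Pull out 2: since 467 ≡ 3 (mod 8), (2/467) = -1.
Reciprocity: 11 ≡ 3 and 467 ≡ 3 (mod 4), so (11/467) = −(467/11).
Reduce top mod 11: now compute (5/11).
Reciprocity: 5 ≡ 1 and 11 ≡ 3 (mod 4), so (5/11) = +(11/5).
Reduce top mod 5: now compute (1/5).
Reached (1/5) = 1. Collecting the sign flips along the way, the symbol is +1.

1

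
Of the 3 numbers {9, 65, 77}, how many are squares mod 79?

(9/79) = +1 → QR.
(65/79) = +1 → QR.
(77/79) = -1 → non-residue.
Total quadratic residues among the 3: 2.

2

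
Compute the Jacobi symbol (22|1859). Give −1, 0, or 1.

Pull out 2: since 1859 ≡ 3 (mod 8), (2/1859) = -1.
Reciprocity: 11 ≡ 3 and 1859 ≡ 3 (mod 4), so (11/1859) = −(1859/11).
Reduce top mod 11: now compute (0/11).
Top reduces to 0: gcd > 1, so the symbol is 0.

0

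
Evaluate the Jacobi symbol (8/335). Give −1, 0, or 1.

Pull out 2^3: since 335 ≡ 7 (mod 8), (2/335) = +1, so (2/335)^3 = +1.
Reached (1/335) = 1. Collecting the sign flips along the way, the symbol is +1.

1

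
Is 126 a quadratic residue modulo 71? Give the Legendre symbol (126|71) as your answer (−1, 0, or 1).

-1

First reduce: 126 ≡ 55 (mod 71).
Reciprocity: 55 ≡ 3 and 71 ≡ 3 (mod 4), so (55/71) = −(71/55).
Reduce top mod 55: now compute (16/55).
Pull out 2^4: since 55 ≡ 7 (mod 8), (2/55) = +1, so (2/55)^4 = +1.
Reached (1/55) = 1. Collecting the sign flips along the way, the symbol is -1.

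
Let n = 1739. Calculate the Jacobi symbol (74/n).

0

Pull out 2: since 1739 ≡ 3 (mod 8), (2/1739) = -1.
Reciprocity: 37 ≡ 1 and 1739 ≡ 3 (mod 4), so (37/1739) = +(1739/37).
Reduce top mod 37: now compute (0/37).
Top reduces to 0: gcd > 1, so the symbol is 0.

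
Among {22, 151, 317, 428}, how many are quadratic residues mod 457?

2

(22/457) = -1 → non-residue.
(151/457) = +1 → QR.
(317/457) = -1 → non-residue.
(428/457) = +1 → QR.
Total quadratic residues among the 4: 2.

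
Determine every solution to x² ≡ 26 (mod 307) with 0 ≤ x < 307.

Since 307 ≡ 3 (mod 4), a square root of 26 is 26^((307+1)/4) = 26^77 mod 307.
Repeated squaring: 26^2≡62, 26^4≡160, 26^8≡119, 26^16≡39, 26^32≡293, 26^64≡196 (mod 307).
26^77 = 26^(64+8+4+1) ≡ 183 (mod 307).
Check: 183² = 33489 ≡ 26 (mod 307). The two roots are 124 and 183.

124, 183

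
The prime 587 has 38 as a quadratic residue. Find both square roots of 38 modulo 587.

25, 562

Since 587 ≡ 3 (mod 4), a square root of 38 is 38^((587+1)/4) = 38^147 mod 587.
Repeated squaring: 38^2≡270, 38^4≡112, 38^8≡217, 38^16≡129, 38^32≡205, 38^64≡348, 38^128≡182 (mod 587).
38^147 = 38^(128+16+2+1) ≡ 25 (mod 587).
Check: 25² = 625 ≡ 38 (mod 587). The two roots are 25 and 562.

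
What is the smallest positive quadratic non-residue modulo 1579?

(2/1579) = −1, so 2 is the smallest positive non-residue mod 1579.

2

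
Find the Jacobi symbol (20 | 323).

Pull out 2^2: since 323 ≡ 3 (mod 8), (2/323) = -1, so (2/323)^2 = +1.
Reciprocity: 5 ≡ 1 and 323 ≡ 3 (mod 4), so (5/323) = +(323/5).
Reduce top mod 5: now compute (3/5).
Reciprocity: 3 ≡ 3 and 5 ≡ 1 (mod 4), so (3/5) = +(5/3).
Reduce top mod 3: now compute (2/3).
Pull out 2: since 3 ≡ 3 (mod 8), (2/3) = -1.
Reached (1/3) = 1. Collecting the sign flips along the way, the symbol is -1.

-1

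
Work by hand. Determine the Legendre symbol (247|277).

1

Euler's criterion: (247/277) ≡ 247^138 (mod 277).
247^2 ≡ 69 (mod 277)
247^4 ≡ 52 (mod 277)
247^8 ≡ 211 (mod 277)
247^16 ≡ 201 (mod 277)
247^32 ≡ 236 (mod 277)
247^64 ≡ 19 (mod 277)
247^128 ≡ 84 (mod 277)
247^138 = 247^(128+8+2) ≡ 1 (mod 277).
Result is 1, so (247/277) = 1.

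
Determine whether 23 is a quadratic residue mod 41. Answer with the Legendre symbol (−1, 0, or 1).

1

Reciprocity: 23 ≡ 3 and 41 ≡ 1 (mod 4), so (23/41) = +(41/23).
Reduce top mod 23: now compute (18/23).
Pull out 2: since 23 ≡ 7 (mod 8), (2/23) = +1.
Reciprocity: 9 ≡ 1 and 23 ≡ 3 (mod 4), so (9/23) = +(23/9).
Reduce top mod 9: now compute (5/9).
Reciprocity: 5 ≡ 1 and 9 ≡ 1 (mod 4), so (5/9) = +(9/5).
Reduce top mod 5: now compute (4/5).
Pull out 2^2: since 5 ≡ 5 (mod 8), (2/5) = -1, so (2/5)^2 = +1.
Reached (1/5) = 1. Collecting the sign flips along the way, the symbol is +1.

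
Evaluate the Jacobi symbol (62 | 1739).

-1

Pull out 2: since 1739 ≡ 3 (mod 8), (2/1739) = -1.
Reciprocity: 31 ≡ 3 and 1739 ≡ 3 (mod 4), so (31/1739) = −(1739/31).
Reduce top mod 31: now compute (3/31).
Reciprocity: 3 ≡ 3 and 31 ≡ 3 (mod 4), so (3/31) = −(31/3).
Reduce top mod 3: now compute (1/3).
Reached (1/3) = 1. Collecting the sign flips along the way, the symbol is -1.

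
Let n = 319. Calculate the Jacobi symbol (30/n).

Pull out 2: since 319 ≡ 7 (mod 8), (2/319) = +1.
Reciprocity: 15 ≡ 3 and 319 ≡ 3 (mod 4), so (15/319) = −(319/15).
Reduce top mod 15: now compute (4/15).
Pull out 2^2: since 15 ≡ 7 (mod 8), (2/15) = +1, so (2/15)^2 = +1.
Reached (1/15) = 1. Collecting the sign flips along the way, the symbol is -1.

-1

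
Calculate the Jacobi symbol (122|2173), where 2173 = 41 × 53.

1

Pull out 2: since 2173 ≡ 5 (mod 8), (2/2173) = -1.
Reciprocity: 61 ≡ 1 and 2173 ≡ 1 (mod 4), so (61/2173) = +(2173/61).
Reduce top mod 61: now compute (38/61).
Pull out 2: since 61 ≡ 5 (mod 8), (2/61) = -1.
Reciprocity: 19 ≡ 3 and 61 ≡ 1 (mod 4), so (19/61) = +(61/19).
Reduce top mod 19: now compute (4/19).
Pull out 2^2: since 19 ≡ 3 (mod 8), (2/19) = -1, so (2/19)^2 = +1.
Reached (1/19) = 1. Collecting the sign flips along the way, the symbol is +1.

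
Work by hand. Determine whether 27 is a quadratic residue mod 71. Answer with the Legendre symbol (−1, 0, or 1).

Reciprocity: 27 ≡ 3 and 71 ≡ 3 (mod 4), so (27/71) = −(71/27).
Reduce top mod 27: now compute (17/27).
Reciprocity: 17 ≡ 1 and 27 ≡ 3 (mod 4), so (17/27) = +(27/17).
Reduce top mod 17: now compute (10/17).
Pull out 2: since 17 ≡ 1 (mod 8), (2/17) = +1.
Reciprocity: 5 ≡ 1 and 17 ≡ 1 (mod 4), so (5/17) = +(17/5).
Reduce top mod 5: now compute (2/5).
Pull out 2: since 5 ≡ 5 (mod 8), (2/5) = -1.
Reached (1/5) = 1. Collecting the sign flips along the way, the symbol is +1.

1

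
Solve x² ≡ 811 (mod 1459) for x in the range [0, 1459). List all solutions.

487, 972

Since 1459 ≡ 3 (mod 4), a square root of 811 is 811^((1459+1)/4) = 811^365 mod 1459.
Repeated squaring: 811^2≡1171, 811^4≡1240, 811^8≡1273, 811^16≡1039, 811^32≡1320, 811^64≡354, 811^128≡1301, 811^256≡161 (mod 1459).
811^365 = 811^(256+64+32+8+4+1) ≡ 487 (mod 1459).
Check: 487² = 237169 ≡ 811 (mod 1459). The two roots are 487 and 972.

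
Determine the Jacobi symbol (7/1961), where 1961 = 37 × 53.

Reciprocity: 7 ≡ 3 and 1961 ≡ 1 (mod 4), so (7/1961) = +(1961/7).
Reduce top mod 7: now compute (1/7).
Reached (1/7) = 1. Collecting the sign flips along the way, the symbol is +1.

1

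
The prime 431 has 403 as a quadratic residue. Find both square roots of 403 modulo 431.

166, 265

Since 431 ≡ 3 (mod 4), a square root of 403 is 403^((431+1)/4) = 403^108 mod 431.
Repeated squaring: 403^2≡353, 403^4≡50, 403^8≡345, 403^16≡69, 403^32≡20, 403^64≡400 (mod 431).
403^108 = 403^(64+32+8+4) ≡ 265 (mod 431).
Check: 265² = 70225 ≡ 403 (mod 431). The two roots are 166 and 265.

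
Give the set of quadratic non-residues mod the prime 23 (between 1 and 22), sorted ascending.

Square k = 1,…,11 (k and 23−k give the same square):
1²=1, 2²=4, 3²=9, 4²=16, 5²≡2, 6²≡13, 7²≡3, 8²≡18, 9²≡12, 10²≡8, 11²≡6 (mod 23).
The residues are {1, 2, 3, 4, 6, 8, 9, 12, 13, 16, 18}; the non-residues are the remaining 11 nonzero classes.

5, 7, 10, 11, 14, 15, 17, 19, 20, 21, 22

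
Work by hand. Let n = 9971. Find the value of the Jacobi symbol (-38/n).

First reduce: -38 ≡ 9933 (mod 9971).
Reciprocity: 9933 ≡ 1 and 9971 ≡ 3 (mod 4), so (9933/9971) = +(9971/9933).
Reduce top mod 9933: now compute (38/9933).
Pull out 2: since 9933 ≡ 5 (mod 8), (2/9933) = -1.
Reciprocity: 19 ≡ 3 and 9933 ≡ 1 (mod 4), so (19/9933) = +(9933/19).
Reduce top mod 19: now compute (15/19).
Reciprocity: 15 ≡ 3 and 19 ≡ 3 (mod 4), so (15/19) = −(19/15).
Reduce top mod 15: now compute (4/15).
Pull out 2^2: since 15 ≡ 7 (mod 8), (2/15) = +1, so (2/15)^2 = +1.
Reached (1/15) = 1. Collecting the sign flips along the way, the symbol is +1.

1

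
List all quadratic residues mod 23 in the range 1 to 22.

1, 2, 3, 4, 6, 8, 9, 12, 13, 16, 18

Square k = 1,…,11 (k and 23−k give the same square):
1²=1, 2²=4, 3²=9, 4²=16, 5²≡2, 6²≡13, 7²≡3, 8²≡18, 9²≡12, 10²≡8, 11²≡6 (mod 23).
So the quadratic residues mod 23 are {1, 2, 3, 4, 6, 8, 9, 12, 13, 16, 18}.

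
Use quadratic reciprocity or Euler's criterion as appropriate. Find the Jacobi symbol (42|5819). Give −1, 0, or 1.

Pull out 2: since 5819 ≡ 3 (mod 8), (2/5819) = -1.
Reciprocity: 21 ≡ 1 and 5819 ≡ 3 (mod 4), so (21/5819) = +(5819/21).
Reduce top mod 21: now compute (2/21).
Pull out 2: since 21 ≡ 5 (mod 8), (2/21) = -1.
Reached (1/21) = 1. Collecting the sign flips along the way, the symbol is +1.

1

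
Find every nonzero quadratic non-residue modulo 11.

Square k = 1,…,5 (k and 11−k give the same square):
1²=1, 2²=4, 3²=9, 4²≡5, 5²≡3 (mod 11).
The residues are {1, 3, 4, 5, 9}; the non-residues are the remaining 5 nonzero classes.

2,6,7,8,10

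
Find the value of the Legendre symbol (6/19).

1

Pull out 2: since 19 ≡ 3 (mod 8), (2/19) = -1.
Reciprocity: 3 ≡ 3 and 19 ≡ 3 (mod 4), so (3/19) = −(19/3).
Reduce top mod 3: now compute (1/3).
Reached (1/3) = 1. Collecting the sign flips along the way, the symbol is +1.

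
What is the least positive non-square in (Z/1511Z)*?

11

(2/1511) = +1, so 2 is a residue.
(3/1511) = +1, so 3 is a residue.
(4/1511) = +1, so 4 is a residue.
(5/1511) = +1, so 5 is a residue.
(6/1511) = +1, so 6 is a residue.
(7/1511) = +1, so 7 is a residue.
(8/1511) = +1, so 8 is a residue.
(9/1511) = +1, so 9 is a residue.
(10/1511) = +1, so 10 is a residue.
(11/1511) = −1, so 11 is the smallest positive non-residue mod 1511.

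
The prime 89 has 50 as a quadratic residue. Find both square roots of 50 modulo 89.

36, 53

89 ≡ 1 (mod 4), so we find a root by search.
Trying successive values, 36² = 1296 ≡ 50 (mod 89). The other root is 89 − 36 = 53.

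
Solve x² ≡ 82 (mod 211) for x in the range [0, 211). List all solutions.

90, 121

Since 211 ≡ 3 (mod 4), a square root of 82 is 82^((211+1)/4) = 82^53 mod 211.
Repeated squaring: 82^2≡183, 82^4≡151, 82^8≡13, 82^16≡169, 82^32≡76 (mod 211).
82^53 = 82^(32+16+4+1) ≡ 121 (mod 211).
Check: 121² = 14641 ≡ 82 (mod 211). The two roots are 90 and 121.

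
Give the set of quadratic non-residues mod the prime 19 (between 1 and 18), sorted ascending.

Square k = 1,…,9 (k and 19−k give the same square):
1²=1, 2²=4, 3²=9, 4²=16, 5²≡6, 6²≡17, 7²≡11, 8²≡7, 9²≡5 (mod 19).
The residues are {1, 4, 5, 6, 7, 9, 11, 16, 17}; the non-residues are the remaining 9 nonzero classes.

2, 3, 8, 10, 12, 13, 14, 15, 18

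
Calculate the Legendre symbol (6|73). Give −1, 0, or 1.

1

Euler's criterion: (6/73) ≡ 6^36 (mod 73).
6^2 ≡ 36 (mod 73)
6^4 ≡ 55 (mod 73)
6^8 ≡ 32 (mod 73)
6^16 ≡ 2 (mod 73)
6^32 ≡ 4 (mod 73)
6^36 = 6^(32+4) ≡ 1 (mod 73).
Result is 1, so (6/73) = 1.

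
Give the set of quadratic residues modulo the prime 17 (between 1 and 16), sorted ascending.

Square k = 1,…,8 (k and 17−k give the same square):
1²=1, 2²=4, 3²=9, 4²=16, 5²≡8, 6²≡2, 7²≡15, 8²≡13 (mod 17).
So the quadratic residues mod 17 are {1, 2, 4, 8, 9, 13, 15, 16}.

1, 2, 4, 8, 9, 13, 15, 16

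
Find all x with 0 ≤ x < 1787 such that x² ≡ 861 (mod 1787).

713, 1074

Since 1787 ≡ 3 (mod 4), a square root of 861 is 861^((1787+1)/4) = 861^447 mod 1787.
Repeated squaring: 861^2≡1503, 861^4≡241, 861^8≡897, 861^16≡459, 861^32≡1602, 861^64≡272, 861^128≡717, 861^256≡1220 (mod 1787).
861^447 = 861^(256+128+32+16+8+4+2+1) ≡ 713 (mod 1787).
Check: 713² = 508369 ≡ 861 (mod 1787). The two roots are 713 and 1074.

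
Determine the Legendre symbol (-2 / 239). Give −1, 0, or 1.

-1

Euler's criterion: (-2/239) ≡ 237^119 (mod 239).
237^2 ≡ 4 (mod 239)
237^4 ≡ 16 (mod 239)
237^8 ≡ 17 (mod 239)
237^16 ≡ 50 (mod 239)
237^32 ≡ 110 (mod 239)
237^64 ≡ 150 (mod 239)
237^119 = 237^(64+32+16+4+2+1) ≡ 238 (mod 239).
Result is 238 ≡ −1, so (-2/239) = −1.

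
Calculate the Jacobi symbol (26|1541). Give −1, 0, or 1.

Pull out 2: since 1541 ≡ 5 (mod 8), (2/1541) = -1.
Reciprocity: 13 ≡ 1 and 1541 ≡ 1 (mod 4), so (13/1541) = +(1541/13).
Reduce top mod 13: now compute (7/13).
Reciprocity: 7 ≡ 3 and 13 ≡ 1 (mod 4), so (7/13) = +(13/7).
Reduce top mod 7: now compute (6/7).
Pull out 2: since 7 ≡ 7 (mod 8), (2/7) = +1.
Reciprocity: 3 ≡ 3 and 7 ≡ 3 (mod 4), so (3/7) = −(7/3).
Reduce top mod 3: now compute (1/3).
Reached (1/3) = 1. Collecting the sign flips along the way, the symbol is +1.

1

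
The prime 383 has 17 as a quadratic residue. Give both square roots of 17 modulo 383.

Since 383 ≡ 3 (mod 4), a square root of 17 is 17^((383+1)/4) = 17^96 mod 383.
Repeated squaring: 17^2≡289, 17^4≡27, 17^8≡346, 17^16≡220, 17^32≡142, 17^64≡248 (mod 383).
17^96 = 17^(64+32) ≡ 363 (mod 383).
Check: 363² = 131769 ≡ 17 (mod 383). The two roots are 20 and 363.

20, 363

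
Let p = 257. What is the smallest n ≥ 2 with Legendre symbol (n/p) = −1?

(2/257) = +1, so 2 is a residue.
(3/257) = −1, so 3 is the smallest positive non-residue mod 257.

3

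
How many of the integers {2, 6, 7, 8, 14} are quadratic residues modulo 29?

(2/29) = -1 → non-residue.
(6/29) = +1 → QR.
(7/29) = +1 → QR.
(8/29) = -1 → non-residue.
(14/29) = -1 → non-residue.
Total quadratic residues among the 5: 2.

2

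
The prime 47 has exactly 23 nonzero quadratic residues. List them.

1 2 3 4 6 7 8 9 12 14 16 17 18 21 24 25 27 28 32 34 36 37 42

Square k = 1,…,23 (k and 47−k give the same square):
1²=1, 2²=4, 3²=9, 4²=16, 5²=25, 6²=36, 7²≡2, 8²≡17, 9²≡34, 10²≡6, 11²≡27, 12²≡3, 13²≡28, 14²≡8, 15²≡37, 16²≡21, 17²≡7, 18²≡42, 19²≡32, 20²≡24, 21²≡18, 22²≡14, 23²≡12 (mod 47).
So the quadratic residues mod 47 are {1, 2, 3, 4, 6, 7, 8, 9, 12, 14, 16, 17, 18, 21, 24, 25, 27, 28, 32, 34, 36, 37, 42}.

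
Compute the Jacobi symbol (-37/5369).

First reduce: -37 ≡ 5332 (mod 5369).
Pull out 2^2: since 5369 ≡ 1 (mod 8), (2/5369) = +1, so (2/5369)^2 = +1.
Reciprocity: 1333 ≡ 1 and 5369 ≡ 1 (mod 4), so (1333/5369) = +(5369/1333).
Reduce top mod 1333: now compute (37/1333).
Reciprocity: 37 ≡ 1 and 1333 ≡ 1 (mod 4), so (37/1333) = +(1333/37).
Reduce top mod 37: now compute (1/37).
Reached (1/37) = 1. Collecting the sign flips along the way, the symbol is +1.

1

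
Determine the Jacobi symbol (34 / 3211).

Pull out 2: since 3211 ≡ 3 (mod 8), (2/3211) = -1.
Reciprocity: 17 ≡ 1 and 3211 ≡ 3 (mod 4), so (17/3211) = +(3211/17).
Reduce top mod 17: now compute (15/17).
Reciprocity: 15 ≡ 3 and 17 ≡ 1 (mod 4), so (15/17) = +(17/15).
Reduce top mod 15: now compute (2/15).
Pull out 2: since 15 ≡ 7 (mod 8), (2/15) = +1.
Reached (1/15) = 1. Collecting the sign flips along the way, the symbol is -1.

-1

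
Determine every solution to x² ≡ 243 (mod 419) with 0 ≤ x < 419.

158, 261

Since 419 ≡ 3 (mod 4), a square root of 243 is 243^((419+1)/4) = 243^105 mod 419.
Repeated squaring: 243^2≡389, 243^4≡62, 243^8≡73, 243^16≡301, 243^32≡97, 243^64≡191 (mod 419).
243^105 = 243^(64+32+8+1) ≡ 261 (mod 419).
Check: 261² = 68121 ≡ 243 (mod 419). The two roots are 158 and 261.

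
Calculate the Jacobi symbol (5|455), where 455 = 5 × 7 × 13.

0

Reciprocity: 5 ≡ 1 and 455 ≡ 3 (mod 4), so (5/455) = +(455/5).
Reduce top mod 5: now compute (0/5).
Top reduces to 0: gcd > 1, so the symbol is 0.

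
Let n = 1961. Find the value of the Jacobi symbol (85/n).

Reciprocity: 85 ≡ 1 and 1961 ≡ 1 (mod 4), so (85/1961) = +(1961/85).
Reduce top mod 85: now compute (6/85).
Pull out 2: since 85 ≡ 5 (mod 8), (2/85) = -1.
Reciprocity: 3 ≡ 3 and 85 ≡ 1 (mod 4), so (3/85) = +(85/3).
Reduce top mod 3: now compute (1/3).
Reached (1/3) = 1. Collecting the sign flips along the way, the symbol is -1.

-1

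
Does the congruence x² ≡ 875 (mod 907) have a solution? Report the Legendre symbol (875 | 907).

Euler's criterion: (875/907) ≡ 875^453 (mod 907).
875^2 ≡ 117 (mod 907)
875^4 ≡ 84 (mod 907)
875^8 ≡ 707 (mod 907)
875^16 ≡ 92 (mod 907)
875^32 ≡ 301 (mod 907)
875^64 ≡ 808 (mod 907)
875^128 ≡ 731 (mod 907)
875^256 ≡ 138 (mod 907)
875^453 = 875^(256+128+64+4+1) ≡ 1 (mod 907).
Result is 1, so (875/907) = 1.

1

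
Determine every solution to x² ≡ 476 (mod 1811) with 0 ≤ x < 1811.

Since 1811 ≡ 3 (mod 4), a square root of 476 is 476^((1811+1)/4) = 476^453 mod 1811.
Repeated squaring: 476^2≡201, 476^4≡559, 476^8≡989, 476^16≡181, 476^32≡163, 476^64≡1215, 476^128≡260, 476^256≡593 (mod 1811).
476^453 = 476^(256+128+64+4+1) ≡ 1307 (mod 1811).
Check: 1307² = 1708249 ≡ 476 (mod 1811). The two roots are 504 and 1307.

504, 1307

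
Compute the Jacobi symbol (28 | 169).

Pull out 2^2: since 169 ≡ 1 (mod 8), (2/169) = +1, so (2/169)^2 = +1.
Reciprocity: 7 ≡ 3 and 169 ≡ 1 (mod 4), so (7/169) = +(169/7).
Reduce top mod 7: now compute (1/7).
Reached (1/7) = 1. Collecting the sign flips along the way, the symbol is +1.

1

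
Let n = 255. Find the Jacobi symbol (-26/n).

1

First reduce: -26 ≡ 229 (mod 255).
Reciprocity: 229 ≡ 1 and 255 ≡ 3 (mod 4), so (229/255) = +(255/229).
Reduce top mod 229: now compute (26/229).
Pull out 2: since 229 ≡ 5 (mod 8), (2/229) = -1.
Reciprocity: 13 ≡ 1 and 229 ≡ 1 (mod 4), so (13/229) = +(229/13).
Reduce top mod 13: now compute (8/13).
Pull out 2^3: since 13 ≡ 5 (mod 8), (2/13) = -1, so (2/13)^3 = -1.
Reached (1/13) = 1. Collecting the sign flips along the way, the symbol is +1.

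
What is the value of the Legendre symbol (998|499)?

First reduce: 998 ≡ 0 (mod 499).
Top reduces to 0: gcd > 1, so the symbol is 0.

0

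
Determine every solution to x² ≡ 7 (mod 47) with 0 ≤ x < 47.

17, 30

Since 47 ≡ 3 (mod 4), a square root of 7 is 7^((47+1)/4) = 7^12 mod 47.
Repeated squaring: 7^2≡2, 7^4≡4, 7^8≡16 (mod 47).
7^12 = 7^(8+4) ≡ 17 (mod 47).
Check: 17² = 289 ≡ 7 (mod 47). The two roots are 17 and 30.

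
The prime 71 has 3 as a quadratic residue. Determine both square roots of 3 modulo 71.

Since 71 ≡ 3 (mod 4), a square root of 3 is 3^((71+1)/4) = 3^18 mod 71.
Repeated squaring: 3^2≡9, 3^4≡10, 3^8≡29, 3^16≡60 (mod 71).
3^18 = 3^(16+2) ≡ 43 (mod 71).
Check: 43² = 1849 ≡ 3 (mod 71). The two roots are 28 and 43.

28, 43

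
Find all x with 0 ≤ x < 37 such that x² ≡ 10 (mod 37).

37 ≡ 1 (mod 4), so we find a root by search.
Trying successive values, 11² = 121 ≡ 10 (mod 37). The other root is 37 − 11 = 26.

11, 26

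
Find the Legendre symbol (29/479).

-1

Reciprocity: 29 ≡ 1 and 479 ≡ 3 (mod 4), so (29/479) = +(479/29).
Reduce top mod 29: now compute (15/29).
Reciprocity: 15 ≡ 3 and 29 ≡ 1 (mod 4), so (15/29) = +(29/15).
Reduce top mod 15: now compute (14/15).
Pull out 2: since 15 ≡ 7 (mod 8), (2/15) = +1.
Reciprocity: 7 ≡ 3 and 15 ≡ 3 (mod 4), so (7/15) = −(15/7).
Reduce top mod 7: now compute (1/7).
Reached (1/7) = 1. Collecting the sign flips along the way, the symbol is -1.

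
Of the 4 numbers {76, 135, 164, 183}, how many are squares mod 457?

(76/457) = +1 → QR.
(135/457) = -1 → non-residue.
(164/457) = -1 → non-residue.
(183/457) = -1 → non-residue.
Total quadratic residues among the 4: 1.

1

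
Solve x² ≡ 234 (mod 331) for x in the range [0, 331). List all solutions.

123, 208

Since 331 ≡ 3 (mod 4), a square root of 234 is 234^((331+1)/4) = 234^83 mod 331.
Repeated squaring: 234^2≡141, 234^4≡21, 234^8≡110, 234^16≡184, 234^32≡94, 234^64≡230 (mod 331).
234^83 = 234^(64+16+2+1) ≡ 123 (mod 331).
Check: 123² = 15129 ≡ 234 (mod 331). The two roots are 123 and 208.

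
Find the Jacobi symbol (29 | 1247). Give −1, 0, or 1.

0

Reciprocity: 29 ≡ 1 and 1247 ≡ 3 (mod 4), so (29/1247) = +(1247/29).
Reduce top mod 29: now compute (0/29).
Top reduces to 0: gcd > 1, so the symbol is 0.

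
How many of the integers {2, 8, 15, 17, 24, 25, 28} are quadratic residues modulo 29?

3

(2/29) = -1 → non-residue.
(8/29) = -1 → non-residue.
(15/29) = -1 → non-residue.
(17/29) = -1 → non-residue.
(24/29) = +1 → QR.
(25/29) = +1 → QR.
(28/29) = +1 → QR.
Total quadratic residues among the 7: 3.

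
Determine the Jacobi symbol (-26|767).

First reduce: -26 ≡ 741 (mod 767).
Reciprocity: 741 ≡ 1 and 767 ≡ 3 (mod 4), so (741/767) = +(767/741).
Reduce top mod 741: now compute (26/741).
Pull out 2: since 741 ≡ 5 (mod 8), (2/741) = -1.
Reciprocity: 13 ≡ 1 and 741 ≡ 1 (mod 4), so (13/741) = +(741/13).
Reduce top mod 13: now compute (0/13).
Top reduces to 0: gcd > 1, so the symbol is 0.

0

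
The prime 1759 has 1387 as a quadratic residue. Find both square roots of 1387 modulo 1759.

144, 1615

Since 1759 ≡ 3 (mod 4), a square root of 1387 is 1387^((1759+1)/4) = 1387^440 mod 1759.
Repeated squaring: 1387^2≡1182, 1387^4≡478, 1387^8≡1573, 1387^16≡1175, 1387^32≡1569, 1387^64≡920, 1387^128≡321, 1387^256≡1019 (mod 1759).
1387^440 = 1387^(256+128+32+16+8) ≡ 144 (mod 1759).
Check: 144² = 20736 ≡ 1387 (mod 1759). The two roots are 144 and 1615.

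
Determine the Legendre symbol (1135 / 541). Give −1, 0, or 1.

Euler's criterion: (1135/541) ≡ 53^270 (mod 541).
53^2 ≡ 104 (mod 541)
53^4 ≡ 537 (mod 541)
53^8 ≡ 16 (mod 541)
53^16 ≡ 256 (mod 541)
53^32 ≡ 75 (mod 541)
53^64 ≡ 215 (mod 541)
53^128 ≡ 240 (mod 541)
53^256 ≡ 254 (mod 541)
53^270 = 53^(256+8+4+2) ≡ 1 (mod 541).
Result is 1, so (1135/541) = 1.

1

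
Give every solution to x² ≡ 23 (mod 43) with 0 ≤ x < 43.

Since 43 ≡ 3 (mod 4), a square root of 23 is 23^((43+1)/4) = 23^11 mod 43.
Repeated squaring: 23^2≡13, 23^4≡40, 23^8≡9 (mod 43).
23^11 = 23^(8+2+1) ≡ 25 (mod 43).
Check: 25² = 625 ≡ 23 (mod 43). The two roots are 18 and 25.

18, 25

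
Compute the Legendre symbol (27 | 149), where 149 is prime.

Reciprocity: 27 ≡ 3 and 149 ≡ 1 (mod 4), so (27/149) = +(149/27).
Reduce top mod 27: now compute (14/27).
Pull out 2: since 27 ≡ 3 (mod 8), (2/27) = -1.
Reciprocity: 7 ≡ 3 and 27 ≡ 3 (mod 4), so (7/27) = −(27/7).
Reduce top mod 7: now compute (6/7).
Pull out 2: since 7 ≡ 7 (mod 8), (2/7) = +1.
Reciprocity: 3 ≡ 3 and 7 ≡ 3 (mod 4), so (3/7) = −(7/3).
Reduce top mod 3: now compute (1/3).
Reached (1/3) = 1. Collecting the sign flips along the way, the symbol is -1.

-1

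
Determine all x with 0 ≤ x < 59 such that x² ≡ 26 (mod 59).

12, 47

Since 59 ≡ 3 (mod 4), a square root of 26 is 26^((59+1)/4) = 26^15 mod 59.
Repeated squaring: 26^2≡27, 26^4≡21, 26^8≡28 (mod 59).
26^15 = 26^(8+4+2+1) ≡ 12 (mod 59).
Check: 12² = 144 ≡ 26 (mod 59). The two roots are 12 and 47.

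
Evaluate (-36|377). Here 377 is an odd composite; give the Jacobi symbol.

1

First reduce: -36 ≡ 341 (mod 377).
Reciprocity: 341 ≡ 1 and 377 ≡ 1 (mod 4), so (341/377) = +(377/341).
Reduce top mod 341: now compute (36/341).
Pull out 2^2: since 341 ≡ 5 (mod 8), (2/341) = -1, so (2/341)^2 = +1.
Reciprocity: 9 ≡ 1 and 341 ≡ 1 (mod 4), so (9/341) = +(341/9).
Reduce top mod 9: now compute (8/9).
Pull out 2^3: since 9 ≡ 1 (mod 8), (2/9) = +1, so (2/9)^3 = +1.
Reached (1/9) = 1. Collecting the sign flips along the way, the symbol is +1.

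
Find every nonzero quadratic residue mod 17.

Square k = 1,…,8 (k and 17−k give the same square):
1²=1, 2²=4, 3²=9, 4²=16, 5²≡8, 6²≡2, 7²≡15, 8²≡13 (mod 17).
So the quadratic residues mod 17 are {1, 2, 4, 8, 9, 13, 15, 16}.

1 2 4 8 9 13 15 16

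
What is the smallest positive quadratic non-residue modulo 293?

(2/293) = −1, so 2 is the smallest positive non-residue mod 293.

2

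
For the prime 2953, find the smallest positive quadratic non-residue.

5

(2/2953) = +1, so 2 is a residue.
(3/2953) = +1, so 3 is a residue.
(4/2953) = +1, so 4 is a residue.
(5/2953) = −1, so 5 is the smallest positive non-residue mod 2953.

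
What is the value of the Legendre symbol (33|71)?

-1

Reciprocity: 33 ≡ 1 and 71 ≡ 3 (mod 4), so (33/71) = +(71/33).
Reduce top mod 33: now compute (5/33).
Reciprocity: 5 ≡ 1 and 33 ≡ 1 (mod 4), so (5/33) = +(33/5).
Reduce top mod 5: now compute (3/5).
Reciprocity: 3 ≡ 3 and 5 ≡ 1 (mod 4), so (3/5) = +(5/3).
Reduce top mod 3: now compute (2/3).
Pull out 2: since 3 ≡ 3 (mod 8), (2/3) = -1.
Reached (1/3) = 1. Collecting the sign flips along the way, the symbol is -1.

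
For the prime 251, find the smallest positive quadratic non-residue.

(2/251) = −1, so 2 is the smallest positive non-residue mod 251.

2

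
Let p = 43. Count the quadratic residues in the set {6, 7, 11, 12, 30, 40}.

3

(6/43) = +1 → QR.
(7/43) = -1 → non-residue.
(11/43) = +1 → QR.
(12/43) = -1 → non-residue.
(30/43) = -1 → non-residue.
(40/43) = +1 → QR.
Total quadratic residues among the 6: 3.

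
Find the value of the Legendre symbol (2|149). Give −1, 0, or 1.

-1

Euler's criterion: (2/149) ≡ 2^74 (mod 149).
2^2 ≡ 4 (mod 149)
2^4 ≡ 16 (mod 149)
2^8 ≡ 107 (mod 149)
2^16 ≡ 125 (mod 149)
2^32 ≡ 129 (mod 149)
2^64 ≡ 102 (mod 149)
2^74 = 2^(64+8+2) ≡ 148 (mod 149).
Result is 148 ≡ −1, so (2/149) = −1.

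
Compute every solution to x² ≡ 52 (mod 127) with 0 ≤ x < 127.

Since 127 ≡ 3 (mod 4), a square root of 52 is 52^((127+1)/4) = 52^32 mod 127.
Repeated squaring: 52^2≡37, 52^4≡99, 52^8≡22, 52^16≡103, 52^32≡68 (mod 127).
52^32 = 52^(32) ≡ 68 (mod 127).
Check: 68² = 4624 ≡ 52 (mod 127). The two roots are 59 and 68.

59, 68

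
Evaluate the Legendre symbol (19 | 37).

-1

Euler's criterion: (19/37) ≡ 19^18 (mod 37).
19^2 ≡ 28 (mod 37)
19^4 ≡ 7 (mod 37)
19^8 ≡ 12 (mod 37)
19^16 ≡ 33 (mod 37)
19^18 = 19^(16+2) ≡ 36 (mod 37).
Result is 36 ≡ −1, so (19/37) = −1.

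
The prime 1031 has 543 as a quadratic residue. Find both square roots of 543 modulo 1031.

Since 1031 ≡ 3 (mod 4), a square root of 543 is 543^((1031+1)/4) = 543^258 mod 1031.
Repeated squaring: 543^2≡1014, 543^4≡289, 543^8≡10, 543^16≡100, 543^32≡721, 543^64≡217, 543^128≡694, 543^256≡159 (mod 1031).
543^258 = 543^(256+2) ≡ 390 (mod 1031).
Check: 390² = 152100 ≡ 543 (mod 1031). The two roots are 390 and 641.

390, 641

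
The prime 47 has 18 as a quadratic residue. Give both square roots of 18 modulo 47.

Since 47 ≡ 3 (mod 4), a square root of 18 is 18^((47+1)/4) = 18^12 mod 47.
Repeated squaring: 18^2≡42, 18^4≡25, 18^8≡14 (mod 47).
18^12 = 18^(8+4) ≡ 21 (mod 47).
Check: 21² = 441 ≡ 18 (mod 47). The two roots are 21 and 26.

21, 26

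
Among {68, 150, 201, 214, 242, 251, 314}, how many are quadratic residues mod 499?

(68/499) = -1 → non-residue.
(150/499) = +1 → QR.
(201/499) = -1 → non-residue.
(214/499) = -1 → non-residue.
(242/499) = -1 → non-residue.
(251/499) = +1 → QR.
(314/499) = +1 → QR.
Total quadratic residues among the 7: 3.

3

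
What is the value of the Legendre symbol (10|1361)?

Pull out 2: since 1361 ≡ 1 (mod 8), (2/1361) = +1.
Reciprocity: 5 ≡ 1 and 1361 ≡ 1 (mod 4), so (5/1361) = +(1361/5).
Reduce top mod 5: now compute (1/5).
Reached (1/5) = 1. Collecting the sign flips along the way, the symbol is +1.

1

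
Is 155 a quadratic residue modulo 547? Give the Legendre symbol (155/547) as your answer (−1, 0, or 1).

1

Euler's criterion: (155/547) ≡ 155^273 (mod 547).
155^2 ≡ 504 (mod 547)
155^4 ≡ 208 (mod 547)
155^8 ≡ 51 (mod 547)
155^16 ≡ 413 (mod 547)
155^32 ≡ 452 (mod 547)
155^64 ≡ 273 (mod 547)
155^128 ≡ 137 (mod 547)
155^256 ≡ 171 (mod 547)
155^273 = 155^(256+16+1) ≡ 1 (mod 547).
Result is 1, so (155/547) = 1.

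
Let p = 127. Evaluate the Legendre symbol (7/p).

Euler's criterion: (7/127) ≡ 7^63 (mod 127).
7^2 ≡ 49 (mod 127)
7^4 ≡ 115 (mod 127)
7^8 ≡ 17 (mod 127)
7^16 ≡ 35 (mod 127)
7^32 ≡ 82 (mod 127)
7^63 = 7^(32+16+8+4+2+1) ≡ 126 (mod 127).
Result is 126 ≡ −1, so (7/127) = −1.

-1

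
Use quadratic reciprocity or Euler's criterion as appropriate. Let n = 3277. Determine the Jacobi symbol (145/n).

0

Reciprocity: 145 ≡ 1 and 3277 ≡ 1 (mod 4), so (145/3277) = +(3277/145).
Reduce top mod 145: now compute (87/145).
Reciprocity: 87 ≡ 3 and 145 ≡ 1 (mod 4), so (87/145) = +(145/87).
Reduce top mod 87: now compute (58/87).
Pull out 2: since 87 ≡ 7 (mod 8), (2/87) = +1.
Reciprocity: 29 ≡ 1 and 87 ≡ 3 (mod 4), so (29/87) = +(87/29).
Reduce top mod 29: now compute (0/29).
Top reduces to 0: gcd > 1, so the symbol is 0.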